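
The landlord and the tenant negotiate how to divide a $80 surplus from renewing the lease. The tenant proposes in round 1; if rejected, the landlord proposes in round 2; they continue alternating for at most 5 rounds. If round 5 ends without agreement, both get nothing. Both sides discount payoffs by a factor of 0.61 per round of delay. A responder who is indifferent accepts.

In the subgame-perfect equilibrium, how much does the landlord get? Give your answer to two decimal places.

26.11

Round 5 (the tenant proposes): rejection yields 0 for the landlord; the tenant offers 0 and keeps 80.
Round 4 (the landlord proposes): the tenant can get 80 next round, worth 0.61 × 80 = 48.8 now, so the landlord offers 48.8, keeping 31.2.
Round 3 (the tenant proposes): the landlord can get 31.2 next round, worth 0.61 × 31.2 = 19.032 now; the tenant offers that and keeps 60.968.
Round 2 (the landlord proposes): the tenant can get 60.968 next round, worth 0.61 × 60.968 = 37.19048 now. The landlord offers 37.19048 and keeps 80 − 37.19048 = 42.80952.
Round 1 (the tenant proposes): the landlord can get 42.80952 next round, worth 0.61 × 42.80952 = 26.1138072 now; the tenant offers that and keeps 53.8861928.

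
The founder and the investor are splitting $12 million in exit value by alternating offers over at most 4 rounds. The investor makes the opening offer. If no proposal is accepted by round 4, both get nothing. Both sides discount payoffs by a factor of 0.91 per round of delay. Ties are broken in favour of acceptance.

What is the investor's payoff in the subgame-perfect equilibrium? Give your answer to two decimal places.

Work backward from the last round.
Round 4 (the founder proposes): the investor will accept anything ≥ 0, so the founder offers 0 and keeps 12.
Round 3 (the investor proposes): the founder can get 12 next round, worth 0.91 × 12 = 10.92 now. The investor offers 10.92 and keeps 12 − 10.92 = 1.08.
Round 2 (the founder proposes): the investor can get 1.08 next round, worth 0.91 × 1.08 = 0.9828 now. The founder offers 0.9828 and keeps 12 − 0.9828 = 11.0172.
Round 1 (the investor proposes): the founder can get 11.0172 next round, worth 0.91 × 11.0172 = 10.025652 now. The investor offers 10.025652 and keeps 12 − 10.025652 = 1.974348.

1.97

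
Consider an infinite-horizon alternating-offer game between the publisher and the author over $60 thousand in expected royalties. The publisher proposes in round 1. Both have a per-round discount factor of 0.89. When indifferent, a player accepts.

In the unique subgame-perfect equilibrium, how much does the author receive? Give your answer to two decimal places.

28.25

In a stationary SPE each proposer offers the other exactly their discounted continuation value.
If the publisher keeps x when proposing and the author keeps y when proposing, then x = 60 − 0.89y and y = 60 − 0.89x.
Solving: x = 60(1 − 0.89) / (1 − 0.89·0.89) = 6.6 / 0.2079 ≈ 31.7460.
The author gets 60 − 31.7460 ≈ 28.2540.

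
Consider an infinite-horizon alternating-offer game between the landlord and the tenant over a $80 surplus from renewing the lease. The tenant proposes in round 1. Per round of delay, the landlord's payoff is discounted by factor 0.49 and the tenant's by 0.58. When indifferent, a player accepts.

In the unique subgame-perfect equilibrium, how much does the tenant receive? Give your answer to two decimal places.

57.00

In a stationary SPE each proposer offers the other exactly their discounted continuation value.
If the tenant keeps x when proposing and the landlord keeps y when proposing, then x = 80 − 0.49y and y = 80 − 0.58x.
Solving: x = 80(1 − 0.49) / (1 − 0.58·0.49) = 40.8 / 0.7158 ≈ 56.9992.
The landlord gets 80 − 56.9992 ≈ 23.0008.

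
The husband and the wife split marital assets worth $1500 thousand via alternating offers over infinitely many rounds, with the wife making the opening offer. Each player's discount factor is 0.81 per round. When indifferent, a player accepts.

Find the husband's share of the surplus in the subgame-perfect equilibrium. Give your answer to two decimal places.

Let x be the wife's share when the wife proposes and y be the husband's share when the husband proposes.
The husband accepts iff offered ≥ 0.81·y, so x = 1500 − 0.81y. Symmetrically y = 1500 − 0.81x.
Substituting: x = 1500 − 0.81(1500 − 0.81x), giving x(1 − 0.81·0.81) = 1500(1 − 0.81).
So x = 1500 × 0.19 / 0.3439 ≈ 828.7293, and the husband receives 1500 − x ≈ 671.2707.

671.27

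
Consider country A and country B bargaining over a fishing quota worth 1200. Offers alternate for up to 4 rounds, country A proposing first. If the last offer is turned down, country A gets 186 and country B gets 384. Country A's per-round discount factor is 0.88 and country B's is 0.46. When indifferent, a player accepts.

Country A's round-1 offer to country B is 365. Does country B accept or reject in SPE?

Work out country B's continuation value if the offer is rejected.
Round 4 (country B proposes): country A gets 186 if talks fail, so country B offers 186 and keeps 1014.
Round 3 (country A proposes): country B can get 1014 next round, worth 0.46 × 1014 = 466.44 now. Country A offers 466.44 and keeps 1200 − 466.44 = 733.56.
Round 2 (country B proposes): country A can get 733.56 next round, worth 0.88 × 733.56 = 645.5328 now; country B offers that and keeps 554.4672.
So by rejecting in round 1, country B gets 554.4672 next round, worth 0.46 × 554.4672 = 255.054912 now.
Offer 365 ≥ 255.054912, so country B accepts.

Accept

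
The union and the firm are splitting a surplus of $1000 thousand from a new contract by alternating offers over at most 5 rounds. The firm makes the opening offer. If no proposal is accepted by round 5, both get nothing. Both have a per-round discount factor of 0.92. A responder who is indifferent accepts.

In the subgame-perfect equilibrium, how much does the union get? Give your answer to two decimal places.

Round 5 (the firm proposes): rejection yields 0 for the union; the firm offers 0 and keeps 1000.
Round 4 (the union proposes): the firm can get 1000 next round, worth 0.92 × 1000 = 920 now, so the union offers 920, keeping 80.
Round 3 (the firm proposes): the union can get 80 next round, worth 0.92 × 80 = 73.6 now, so the firm offers 73.6, keeping 926.4.
Round 2 (the union proposes): the firm can get 926.4 next round, worth 0.92 × 926.4 = 852.288 now, so the union offers 852.288, keeping 147.712.
Round 1 (the firm proposes): the union can get 147.712 next round, worth 0.92 × 147.712 = 135.89504 now; the firm offers that and keeps 864.10496.

135.90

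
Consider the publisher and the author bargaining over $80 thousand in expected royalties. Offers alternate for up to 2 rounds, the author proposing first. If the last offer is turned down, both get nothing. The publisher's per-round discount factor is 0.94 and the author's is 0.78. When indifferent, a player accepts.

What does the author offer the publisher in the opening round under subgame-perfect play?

75.2

By backward induction:
Round 2 (the publisher proposes): rejection yields 0 for the author; the publisher offers 0 and keeps 80.
Round 1 (the author proposes): the publisher can get 80 next round, worth 0.94 × 80 = 75.2 now. The author offers 75.2 and keeps 80 − 75.2 = 4.8.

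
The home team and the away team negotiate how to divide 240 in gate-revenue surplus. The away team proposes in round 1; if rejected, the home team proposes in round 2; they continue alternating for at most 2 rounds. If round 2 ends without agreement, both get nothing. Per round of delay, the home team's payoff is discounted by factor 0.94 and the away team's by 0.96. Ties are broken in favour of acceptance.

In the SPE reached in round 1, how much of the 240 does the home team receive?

Round 2 (the home team proposes): the away team will accept anything ≥ 0, so the home team offers 0 and keeps 240.
Round 1 (the away team proposes): the home team can get 240 next round, worth 0.94 × 240 = 225.6 now, so the away team offers 225.6, keeping 14.4.

225.6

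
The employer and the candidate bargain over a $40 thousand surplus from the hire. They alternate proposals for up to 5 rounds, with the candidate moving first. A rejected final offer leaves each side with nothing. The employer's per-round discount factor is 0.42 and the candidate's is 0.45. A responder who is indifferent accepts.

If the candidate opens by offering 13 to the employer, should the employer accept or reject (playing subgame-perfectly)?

Work out the employer's continuation value if the offer is rejected.
Round 5 (the candidate proposes): the employer will accept anything ≥ 0, so the candidate offers 0 and keeps 40.
Round 4 (the employer proposes): the candidate can get 40 next round, worth 0.45 × 40 = 18 now, so the employer offers 18, keeping 22.
Round 3 (the candidate proposes): the employer can get 22 next round, worth 0.42 × 22 = 9.24 now. The candidate offers 9.24 and keeps 40 − 9.24 = 30.76.
Round 2 (the employer proposes): the candidate can get 30.76 next round, worth 0.45 × 30.76 = 13.842 now, so the employer offers 13.842, keeping 26.158.
So by rejecting in round 1, the employer gets 26.158 next round, worth 0.42 × 26.158 = 10.98636 now.
Offer 13 ≥ 10.98636, so the employer accepts.

Accept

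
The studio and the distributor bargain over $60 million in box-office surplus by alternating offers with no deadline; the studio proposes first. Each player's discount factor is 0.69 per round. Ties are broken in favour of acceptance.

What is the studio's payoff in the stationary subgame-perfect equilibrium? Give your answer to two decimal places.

35.50

In a stationary SPE each proposer offers the other exactly their discounted continuation value.
If the studio keeps x when proposing and the distributor keeps y when proposing, then x = 60 − 0.69y and y = 60 − 0.69x.
Solving: x = 60(1 − 0.69) / (1 − 0.69·0.69) = 18.6 / 0.5239 ≈ 35.5030.
The distributor gets 60 − 35.5030 ≈ 24.4970.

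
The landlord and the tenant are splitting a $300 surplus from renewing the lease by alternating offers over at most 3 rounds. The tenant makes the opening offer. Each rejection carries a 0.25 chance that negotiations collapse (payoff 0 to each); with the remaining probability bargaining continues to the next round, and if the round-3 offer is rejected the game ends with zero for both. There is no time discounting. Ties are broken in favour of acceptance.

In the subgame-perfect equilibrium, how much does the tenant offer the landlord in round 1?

Round 3 (the tenant proposes): the landlord will accept anything ≥ 0, so the tenant offers 0 and keeps 300.
Round 2 (the landlord proposes): rejecting gives the tenant an expected 0.75 × 300 = 225, so the landlord offers 225, keeping 75.
Round 1 (the tenant proposes): rejecting gives the landlord an expected 0.75 × 75 = 56.25. The tenant offers 56.25 and keeps 300 − 56.25 = 243.75.

56.25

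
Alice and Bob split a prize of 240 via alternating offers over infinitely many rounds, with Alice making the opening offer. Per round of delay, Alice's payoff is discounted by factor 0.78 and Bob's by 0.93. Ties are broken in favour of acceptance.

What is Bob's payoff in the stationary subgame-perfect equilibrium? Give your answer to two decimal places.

178.82

Let x be Alice's share when Alice proposes and y be Bob's share when Bob proposes.
Bob accepts iff offered ≥ 0.93·y, so x = 240 − 0.93y. Symmetrically y = 240 − 0.78x.
Substituting: x = 240 − 0.93(240 − 0.78x), giving x(1 − 0.78·0.93) = 240(1 − 0.93).
So x = 240 × 0.07 / 0.2746 ≈ 61.1799, and Bob receives 240 − x ≈ 178.8201.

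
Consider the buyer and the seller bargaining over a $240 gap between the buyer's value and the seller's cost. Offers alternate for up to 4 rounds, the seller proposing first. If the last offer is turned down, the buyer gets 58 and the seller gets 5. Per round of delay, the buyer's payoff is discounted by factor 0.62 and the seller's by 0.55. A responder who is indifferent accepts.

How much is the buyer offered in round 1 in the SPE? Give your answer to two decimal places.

116.64

Work backward from the last round.
Round 4 (the buyer proposes): the seller gets 5 if talks fail, so the buyer offers 5 and keeps 235.
Round 3 (the seller proposes): the buyer can get 235 next round, worth 0.62 × 235 = 145.7 now; the seller offers that and keeps 94.3.
Round 2 (the buyer proposes): the seller can get 94.3 next round, worth 0.55 × 94.3 = 51.865 now, so the buyer offers 51.865, keeping 188.135.
Round 1 (the seller proposes): the buyer can get 188.135 next round, worth 0.62 × 188.135 = 116.6437 now, so the seller offers 116.6437, keeping 123.3563.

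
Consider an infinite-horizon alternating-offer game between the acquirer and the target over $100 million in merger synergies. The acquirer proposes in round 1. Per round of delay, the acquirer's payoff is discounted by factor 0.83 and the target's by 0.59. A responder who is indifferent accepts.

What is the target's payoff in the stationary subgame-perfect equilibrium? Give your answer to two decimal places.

When the acquirer proposes, the target accepts any offer worth at least 0.59 times what the target would get by proposing next round; and vice versa.
This gives x = 100 − 0.59y and y = 100 − 0.83x, where x and y are each side's share when it proposes.
Hence (1 − 0.59·0.83)x = 100(1 − 0.59), i.e. 0.5103·x = 41.
x ≈ 80.3449; the target's share is 100 − x ≈ 19.6551.

19.66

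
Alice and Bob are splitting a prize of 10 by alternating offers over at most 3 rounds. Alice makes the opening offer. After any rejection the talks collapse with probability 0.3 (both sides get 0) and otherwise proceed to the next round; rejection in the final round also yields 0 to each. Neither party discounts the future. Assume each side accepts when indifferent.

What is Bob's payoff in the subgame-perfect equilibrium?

2.1

By backward induction:
Round 3 (Alice proposes): rejection yields 0 for Bob; Alice offers 0 and keeps 10.
Round 2 (Bob proposes): rejecting gives Alice an expected 0.7 × 10 = 7; Bob offers that and keeps 3.
Round 1 (Alice proposes): rejecting gives Bob an expected 0.7 × 3 = 2.1. Alice offers 2.1 and keeps 10 − 2.1 = 7.9.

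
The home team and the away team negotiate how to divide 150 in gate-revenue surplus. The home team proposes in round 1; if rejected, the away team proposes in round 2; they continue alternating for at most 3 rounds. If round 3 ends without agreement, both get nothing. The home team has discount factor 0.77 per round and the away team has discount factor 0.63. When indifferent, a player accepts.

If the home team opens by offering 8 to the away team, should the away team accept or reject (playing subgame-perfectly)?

Reject

Work out the away team's continuation value if the offer is rejected.
Round 3 (the home team proposes): rejection yields 0 for the away team; the home team offers 0 and keeps 150.
Round 2 (the away team proposes): the home team can get 150 next round, worth 0.77 × 150 = 115.5 now, so the away team offers 115.5, keeping 34.5.
So by rejecting in round 1, the away team gets 34.5 next round, worth 0.63 × 34.5 = 21.735 now.
Offer 8 < 21.735, so the away team rejects.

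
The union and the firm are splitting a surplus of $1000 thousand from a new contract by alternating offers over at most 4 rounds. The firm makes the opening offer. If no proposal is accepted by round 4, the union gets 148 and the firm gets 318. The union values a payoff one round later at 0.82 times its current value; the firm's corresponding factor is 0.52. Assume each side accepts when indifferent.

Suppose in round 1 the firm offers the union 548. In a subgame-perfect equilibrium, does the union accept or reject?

Work out the union's continuation value if the offer is rejected.
Round 4 (the union proposes): the firm gets 318 if talks fail, so the union offers 318 and keeps 682.
Round 3 (the firm proposes): the union can get 682 next round, worth 0.82 × 682 = 559.24 now; the firm offers that and keeps 440.76.
Round 2 (the union proposes): the firm can get 440.76 next round, worth 0.52 × 440.76 = 229.1952 now, so the union offers 229.1952, keeping 770.8048.
So by rejecting in round 1, the union gets 770.8048 next round, worth 0.82 × 770.8048 = 632.059936 now.
Offer 548 < 632.059936, so the union rejects.

Reject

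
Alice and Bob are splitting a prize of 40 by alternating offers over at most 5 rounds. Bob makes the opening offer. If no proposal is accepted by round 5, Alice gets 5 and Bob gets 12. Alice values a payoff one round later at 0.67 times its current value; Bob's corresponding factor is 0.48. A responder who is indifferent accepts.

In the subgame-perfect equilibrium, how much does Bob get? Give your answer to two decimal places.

Round 5 (Bob proposes): Alice gets 5 if talks fail, so Bob offers 5 and keeps 35.
Round 4 (Alice proposes): Bob can get 35 next round, worth 0.48 × 35 = 16.8 now. Alice offers 16.8 and keeps 40 − 16.8 = 23.2.
Round 3 (Bob proposes): Alice can get 23.2 next round, worth 0.67 × 23.2 = 15.544 now; Bob offers that and keeps 24.456.
Round 2 (Alice proposes): Bob can get 24.456 next round, worth 0.48 × 24.456 = 11.73888 now; Alice offers that and keeps 28.26112.
Round 1 (Bob proposes): Alice can get 28.26112 next round, worth 0.67 × 28.26112 = 18.9349504 now. Bob offers 18.9349504 and keeps 40 − 18.9349504 = 21.0650496.

21.07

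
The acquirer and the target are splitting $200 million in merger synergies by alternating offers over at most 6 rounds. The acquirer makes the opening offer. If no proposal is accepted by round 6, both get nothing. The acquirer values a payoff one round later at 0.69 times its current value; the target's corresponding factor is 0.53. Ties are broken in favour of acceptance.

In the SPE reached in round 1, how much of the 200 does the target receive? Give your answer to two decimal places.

59.05

Round 6 (the target proposes): rejection yields 0 for the acquirer; the target offers 0 and keeps 200.
Round 5 (the acquirer proposes): the target can get 200 next round, worth 0.53 × 200 = 106 now, so the acquirer offers 106, keeping 94.
Round 4 (the target proposes): the acquirer can get 94 next round, worth 0.69 × 94 = 64.86 now; the target offers that and keeps 135.14.
Round 3 (the acquirer proposes): the target can get 135.14 next round, worth 0.53 × 135.14 = 71.6242 now. The acquirer offers 71.6242 and keeps 200 − 71.6242 = 128.3758.
Round 2 (the target proposes): the acquirer can get 128.3758 next round, worth 0.69 × 128.3758 = 88.579302 now; the target offers that and keeps 111.420698.
Round 1 (the acquirer proposes): the target can get 111.420698 next round, worth 0.53 × 111.420698 = 59.05296994 now. The acquirer offers 59.05296994 and keeps 200 − 59.05296994 = 140.94703006.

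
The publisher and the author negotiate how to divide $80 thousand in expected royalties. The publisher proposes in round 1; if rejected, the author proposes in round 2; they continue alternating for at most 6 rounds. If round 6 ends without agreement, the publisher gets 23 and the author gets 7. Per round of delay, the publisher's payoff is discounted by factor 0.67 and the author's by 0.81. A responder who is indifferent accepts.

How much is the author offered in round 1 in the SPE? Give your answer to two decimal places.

46.59

Round 6 (the author proposes): the publisher gets 23 if talks fail, so the author offers 23 and keeps 57.
Round 5 (the publisher proposes): the author can get 57 next round, worth 0.81 × 57 = 46.17 now, so the publisher offers 46.17, keeping 33.83.
Round 4 (the author proposes): the publisher can get 33.83 next round, worth 0.67 × 33.83 = 22.6661 now. The author offers 22.6661 and keeps 80 − 22.6661 = 57.3339.
Round 3 (the publisher proposes): the author can get 57.3339 next round, worth 0.81 × 57.3339 = 46.440459 now, so the publisher offers 46.440459, keeping 33.559541.
Round 2 (the author proposes): the publisher can get 33.559541 next round, worth 0.67 × 33.559541 = 22.48489247 now. The author offers 22.48489247 and keeps 80 − 22.48489247 = 57.51510753.
Round 1 (the publisher proposes): the author can get 57.51510753 next round, worth 0.81 × 57.51510753 = 46.5872370993 now; the publisher offers that and keeps 33.4127629007.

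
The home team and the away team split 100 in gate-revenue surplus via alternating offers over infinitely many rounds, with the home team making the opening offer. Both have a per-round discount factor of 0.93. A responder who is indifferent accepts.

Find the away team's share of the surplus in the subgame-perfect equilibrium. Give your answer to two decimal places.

Let x be the home team's share when the home team proposes and y be the away team's share when the away team proposes.
The away team accepts iff offered ≥ 0.93·y, so x = 100 − 0.93y. Symmetrically y = 100 − 0.93x.
Substituting: x = 100 − 0.93(100 − 0.93x), giving x(1 − 0.93·0.93) = 100(1 − 0.93).
So x = 100 × 0.07 / 0.1351 ≈ 51.8135, and the away team receives 100 − x ≈ 48.1865.

48.19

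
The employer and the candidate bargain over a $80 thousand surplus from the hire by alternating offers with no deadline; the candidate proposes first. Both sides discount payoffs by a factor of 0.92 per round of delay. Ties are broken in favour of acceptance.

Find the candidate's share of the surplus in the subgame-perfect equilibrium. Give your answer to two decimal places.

In a stationary SPE each proposer offers the other exactly their discounted continuation value.
If the candidate keeps x when proposing and the employer keeps y when proposing, then x = 80 − 0.92y and y = 80 − 0.92x.
Solving: x = 80(1 − 0.92) / (1 − 0.92·0.92) = 6.4 / 0.1536 ≈ 41.6667.
The employer gets 80 − 41.6667 ≈ 38.3333.

41.67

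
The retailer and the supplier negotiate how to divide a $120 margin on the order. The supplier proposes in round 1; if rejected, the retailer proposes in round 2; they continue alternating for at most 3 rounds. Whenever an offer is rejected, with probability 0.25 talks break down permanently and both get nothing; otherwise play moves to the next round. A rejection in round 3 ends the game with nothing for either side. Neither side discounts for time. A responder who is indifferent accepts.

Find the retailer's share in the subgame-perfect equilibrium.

22.5

Round 3 (the supplier proposes): the retailer will accept anything ≥ 0, so the supplier offers 0 and keeps 120.
Round 2 (the retailer proposes): rejecting gives the supplier an expected 0.75 × 120 = 90, so the retailer offers 90, keeping 30.
Round 1 (the supplier proposes): rejecting gives the retailer an expected 0.75 × 30 = 22.5; the supplier offers that and keeps 97.5.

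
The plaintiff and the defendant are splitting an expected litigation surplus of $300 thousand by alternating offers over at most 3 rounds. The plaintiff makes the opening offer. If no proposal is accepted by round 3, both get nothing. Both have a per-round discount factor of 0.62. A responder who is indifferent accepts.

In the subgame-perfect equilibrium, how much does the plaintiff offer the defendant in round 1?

Round 3 (the plaintiff proposes): the defendant will accept anything ≥ 0, so the plaintiff offers 0 and keeps 300.
Round 2 (the defendant proposes): the plaintiff can get 300 next round, worth 0.62 × 300 = 186 now; the defendant offers that and keeps 114.
Round 1 (the plaintiff proposes): the defendant can get 114 next round, worth 0.62 × 114 = 70.68 now; the plaintiff offers that and keeps 229.32.

70.68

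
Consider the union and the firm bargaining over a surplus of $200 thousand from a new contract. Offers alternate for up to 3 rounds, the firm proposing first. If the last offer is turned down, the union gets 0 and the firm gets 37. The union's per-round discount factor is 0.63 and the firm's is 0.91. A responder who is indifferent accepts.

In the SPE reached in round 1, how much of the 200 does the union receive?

11.34

Round 3 (the firm proposes): the union will accept anything ≥ 0, so the firm offers 0 and keeps 200.
Round 2 (the union proposes): the firm can get 200 next round, worth 0.91 × 200 = 182 now. The union offers 182 and keeps 200 − 182 = 18.
Round 1 (the firm proposes): the union can get 18 next round, worth 0.63 × 18 = 11.34 now, so the firm offers 11.34, keeping 188.66.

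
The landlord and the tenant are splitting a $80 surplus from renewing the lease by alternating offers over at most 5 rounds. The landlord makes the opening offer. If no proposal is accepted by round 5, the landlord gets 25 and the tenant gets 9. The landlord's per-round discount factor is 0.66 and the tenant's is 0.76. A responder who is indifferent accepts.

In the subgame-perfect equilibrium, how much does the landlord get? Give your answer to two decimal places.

Round 5 (the landlord proposes): the tenant gets 9 if talks fail, so the landlord offers 9 and keeps 71.
Round 4 (the tenant proposes): the landlord can get 71 next round, worth 0.66 × 71 = 46.86 now; the tenant offers that and keeps 33.14.
Round 3 (the landlord proposes): the tenant can get 33.14 next round, worth 0.76 × 33.14 = 25.1864 now. The landlord offers 25.1864 and keeps 80 − 25.1864 = 54.8136.
Round 2 (the tenant proposes): the landlord can get 54.8136 next round, worth 0.66 × 54.8136 = 36.176976 now. The tenant offers 36.176976 and keeps 80 − 36.176976 = 43.823024.
Round 1 (the landlord proposes): the tenant can get 43.823024 next round, worth 0.76 × 43.823024 = 33.30549824 now, so the landlord offers 33.30549824, keeping 46.69450176.

46.69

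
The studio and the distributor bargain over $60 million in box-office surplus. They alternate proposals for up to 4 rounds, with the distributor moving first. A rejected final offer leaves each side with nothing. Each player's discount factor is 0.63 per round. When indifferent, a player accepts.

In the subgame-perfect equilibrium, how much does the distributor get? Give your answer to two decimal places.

Round 4 (the studio proposes): the distributor will accept anything ≥ 0, so the studio offers 0 and keeps 60.
Round 3 (the distributor proposes): the studio can get 60 next round, worth 0.63 × 60 = 37.8 now. The distributor offers 37.8 and keeps 60 − 37.8 = 22.2.
Round 2 (the studio proposes): the distributor can get 22.2 next round, worth 0.63 × 22.2 = 13.986 now; the studio offers that and keeps 46.014.
Round 1 (the distributor proposes): the studio can get 46.014 next round, worth 0.63 × 46.014 = 28.98882 now. The distributor offers 28.98882 and keeps 60 − 28.98882 = 31.01118.

31.01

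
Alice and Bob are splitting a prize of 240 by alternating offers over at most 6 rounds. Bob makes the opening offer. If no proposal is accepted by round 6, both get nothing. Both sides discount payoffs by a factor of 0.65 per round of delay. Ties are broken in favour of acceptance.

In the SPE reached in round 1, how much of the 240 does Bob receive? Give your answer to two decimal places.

Work backward from the last round.
Round 6 (Alice proposes): rejection yields 0 for Bob; Alice offers 0 and keeps 240.
Round 5 (Bob proposes): Alice can get 240 next round, worth 0.65 × 240 = 156 now. Bob offers 156 and keeps 240 − 156 = 84.
Round 4 (Alice proposes): Bob can get 84 next round, worth 0.65 × 84 = 54.6 now, so Alice offers 54.6, keeping 185.4.
Round 3 (Bob proposes): Alice can get 185.4 next round, worth 0.65 × 185.4 = 120.51 now. Bob offers 120.51 and keeps 240 − 120.51 = 119.49.
Round 2 (Alice proposes): Bob can get 119.49 next round, worth 0.65 × 119.49 = 77.6685 now. Alice offers 77.6685 and keeps 240 − 77.6685 = 162.3315.
Round 1 (Bob proposes): Alice can get 162.3315 next round, worth 0.65 × 162.3315 = 105.515475 now; Bob offers that and keeps 134.484525.

134.48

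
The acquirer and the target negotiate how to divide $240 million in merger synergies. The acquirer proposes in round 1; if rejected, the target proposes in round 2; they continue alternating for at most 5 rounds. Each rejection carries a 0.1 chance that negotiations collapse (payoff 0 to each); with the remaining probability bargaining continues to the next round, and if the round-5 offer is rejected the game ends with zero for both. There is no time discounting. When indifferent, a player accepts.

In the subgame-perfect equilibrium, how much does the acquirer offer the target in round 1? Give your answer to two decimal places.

Round 5 (the acquirer proposes): the target will accept anything ≥ 0, so the acquirer offers 0 and keeps 240.
Round 4 (the target proposes): rejecting gives the acquirer an expected 0.9 × 240 = 216. The target offers 216 and keeps 240 − 216 = 24.
Round 3 (the acquirer proposes): rejecting gives the target an expected 0.9 × 24 = 21.6, so the acquirer offers 21.6, keeping 218.4.
Round 2 (the target proposes): rejecting gives the acquirer an expected 0.9 × 218.4 = 196.56; the target offers that and keeps 43.44.
Round 1 (the acquirer proposes): rejecting gives the target an expected 0.9 × 43.44 = 39.096; the acquirer offers that and keeps 200.904.

39.10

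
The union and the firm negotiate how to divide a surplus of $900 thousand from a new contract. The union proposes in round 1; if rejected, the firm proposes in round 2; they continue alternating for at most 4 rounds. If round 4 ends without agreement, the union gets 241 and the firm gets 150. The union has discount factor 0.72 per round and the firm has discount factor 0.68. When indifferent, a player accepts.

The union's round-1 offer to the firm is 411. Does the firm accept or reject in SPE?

Accept

Work out the firm's continuation value if the offer is rejected.
Round 4 (the firm proposes): the union gets 241 if talks fail, so the firm offers 241 and keeps 659.
Round 3 (the union proposes): the firm can get 659 next round, worth 0.68 × 659 = 448.12 now. The union offers 448.12 and keeps 900 − 448.12 = 451.88.
Round 2 (the firm proposes): the union can get 451.88 next round, worth 0.72 × 451.88 = 325.3536 now. The firm offers 325.3536 and keeps 900 − 325.3536 = 574.6464.
So by rejecting in round 1, the firm gets 574.6464 next round, worth 0.68 × 574.6464 = 390.759552 now.
Offer 411 ≥ 390.759552, so the firm accepts.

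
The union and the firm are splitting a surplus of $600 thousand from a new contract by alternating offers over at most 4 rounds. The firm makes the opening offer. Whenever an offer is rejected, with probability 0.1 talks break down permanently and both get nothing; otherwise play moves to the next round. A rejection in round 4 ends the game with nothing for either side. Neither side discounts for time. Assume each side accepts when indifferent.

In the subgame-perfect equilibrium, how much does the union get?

Round 4 (the union proposes): rejection yields 0 for the firm; the union offers 0 and keeps 600.
Round 3 (the firm proposes): rejecting gives the union an expected 0.9 × 600 = 540. The firm offers 540 and keeps 600 − 540 = 60.
Round 2 (the union proposes): rejecting gives the firm an expected 0.9 × 60 = 54; the union offers that and keeps 546.
Round 1 (the firm proposes): rejecting gives the union an expected 0.9 × 546 = 491.4. The firm offers 491.4 and keeps 600 − 491.4 = 108.6.

491.4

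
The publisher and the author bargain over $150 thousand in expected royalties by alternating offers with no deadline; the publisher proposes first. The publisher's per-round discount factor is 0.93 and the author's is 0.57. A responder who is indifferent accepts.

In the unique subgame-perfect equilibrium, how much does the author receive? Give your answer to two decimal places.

12.74

In a stationary SPE each proposer offers the other exactly their discounted continuation value.
If the publisher keeps x when proposing and the author keeps y when proposing, then x = 150 − 0.57y and y = 150 − 0.93x.
Solving: x = 150(1 − 0.57) / (1 − 0.93·0.57) = 64.5 / 0.4699 ≈ 137.2632.
The author gets 150 − 137.2632 ≈ 12.7368.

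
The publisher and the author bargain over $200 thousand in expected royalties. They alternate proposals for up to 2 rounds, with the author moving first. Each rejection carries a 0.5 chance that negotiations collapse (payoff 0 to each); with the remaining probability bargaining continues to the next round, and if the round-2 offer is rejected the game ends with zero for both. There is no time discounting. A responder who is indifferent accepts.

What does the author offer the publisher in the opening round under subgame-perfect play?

100

Round 2 (the publisher proposes): the author will accept anything ≥ 0, so the publisher offers 0 and keeps 200.
Round 1 (the author proposes): rejecting gives the publisher an expected 0.5 × 200 = 100; the author offers that and keeps 100.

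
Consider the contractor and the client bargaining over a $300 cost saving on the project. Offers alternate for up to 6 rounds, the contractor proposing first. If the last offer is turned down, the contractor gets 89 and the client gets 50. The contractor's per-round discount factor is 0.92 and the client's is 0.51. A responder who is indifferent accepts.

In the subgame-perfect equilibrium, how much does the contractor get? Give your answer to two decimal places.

Work backward from the last round.
Round 6 (the client proposes): the contractor gets 89 if talks fail, so the client offers 89 and keeps 211.
Round 5 (the contractor proposes): the client can get 211 next round, worth 0.51 × 211 = 107.61 now; the contractor offers that and keeps 192.39.
Round 4 (the client proposes): the contractor can get 192.39 next round, worth 0.92 × 192.39 = 176.9988 now, so the client offers 176.9988, keeping 123.0012.
Round 3 (the contractor proposes): the client can get 123.0012 next round, worth 0.51 × 123.0012 = 62.730612 now. The contractor offers 62.730612 and keeps 300 − 62.730612 = 237.269388.
Round 2 (the client proposes): the contractor can get 237.269388 next round, worth 0.92 × 237.269388 = 218.28783696 now. The client offers 218.28783696 and keeps 300 − 218.28783696 = 81.71216304.
Round 1 (the contractor proposes): the client can get 81.71216304 next round, worth 0.51 × 81.71216304 = 41.6732031504 now; the contractor offers that and keeps 258.3267968496.

258.33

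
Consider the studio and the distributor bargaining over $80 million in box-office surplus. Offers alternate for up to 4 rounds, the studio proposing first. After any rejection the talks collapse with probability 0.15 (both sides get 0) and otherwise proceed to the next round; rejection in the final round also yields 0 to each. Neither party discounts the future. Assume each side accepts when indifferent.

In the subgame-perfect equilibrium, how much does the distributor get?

59.33

Round 4 (the distributor proposes): the studio will accept anything ≥ 0, so the distributor offers 0 and keeps 80.
Round 3 (the studio proposes): rejecting gives the distributor an expected 0.85 × 80 = 68; the studio offers that and keeps 12.
Round 2 (the distributor proposes): rejecting gives the studio an expected 0.85 × 12 = 10.2; the distributor offers that and keeps 69.8.
Round 1 (the studio proposes): rejecting gives the distributor an expected 0.85 × 69.8 = 59.33. The studio offers 59.33 and keeps 80 − 59.33 = 20.67.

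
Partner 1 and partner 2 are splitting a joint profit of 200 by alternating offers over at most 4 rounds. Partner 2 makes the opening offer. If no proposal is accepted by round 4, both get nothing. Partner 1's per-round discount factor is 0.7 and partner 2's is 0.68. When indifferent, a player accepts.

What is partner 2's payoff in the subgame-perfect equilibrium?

88.56

Round 4 (partner 1 proposes): rejection yields 0 for partner 2; partner 1 offers 0 and keeps 200.
Round 3 (partner 2 proposes): partner 1 can get 200 next round, worth 0.7 × 200 = 140 now. Partner 2 offers 140 and keeps 200 − 140 = 60.
Round 2 (partner 1 proposes): partner 2 can get 60 next round, worth 0.68 × 60 = 40.8 now. Partner 1 offers 40.8 and keeps 200 − 40.8 = 159.2.
Round 1 (partner 2 proposes): partner 1 can get 159.2 next round, worth 0.7 × 159.2 = 111.44 now; partner 2 offers that and keeps 88.56.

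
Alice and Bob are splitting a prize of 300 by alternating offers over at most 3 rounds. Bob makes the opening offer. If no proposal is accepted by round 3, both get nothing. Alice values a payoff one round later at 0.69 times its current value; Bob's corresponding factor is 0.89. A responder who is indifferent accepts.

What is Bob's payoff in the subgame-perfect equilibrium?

Round 3 (Bob proposes): Alice will accept anything ≥ 0, so Bob offers 0 and keeps 300.
Round 2 (Alice proposes): Bob can get 300 next round, worth 0.89 × 300 = 267 now, so Alice offers 267, keeping 33.
Round 1 (Bob proposes): Alice can get 33 next round, worth 0.69 × 33 = 22.77 now. Bob offers 22.77 and keeps 300 − 22.77 = 277.23.

277.23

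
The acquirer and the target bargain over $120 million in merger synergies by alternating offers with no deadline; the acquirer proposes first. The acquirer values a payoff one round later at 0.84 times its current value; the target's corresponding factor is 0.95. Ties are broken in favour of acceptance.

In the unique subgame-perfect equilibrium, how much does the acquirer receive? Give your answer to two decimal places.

29.70

In a stationary SPE each proposer offers the other exactly their discounted continuation value.
If the acquirer keeps x when proposing and the target keeps y when proposing, then x = 120 − 0.95y and y = 120 − 0.84x.
Solving: x = 120(1 − 0.95) / (1 − 0.84·0.95) = 6 / 0.202 ≈ 29.7030.
The target gets 120 − 29.7030 ≈ 90.2970.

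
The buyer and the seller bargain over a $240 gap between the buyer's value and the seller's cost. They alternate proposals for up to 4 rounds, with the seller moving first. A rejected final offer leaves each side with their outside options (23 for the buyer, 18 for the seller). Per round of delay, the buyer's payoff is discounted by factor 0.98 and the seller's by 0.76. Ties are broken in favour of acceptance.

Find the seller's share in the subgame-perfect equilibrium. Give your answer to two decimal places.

Round 4 (the buyer proposes): the seller gets 18 if talks fail, so the buyer offers 18 and keeps 222.
Round 3 (the seller proposes): the buyer can get 222 next round, worth 0.98 × 222 = 217.56 now. The seller offers 217.56 and keeps 240 − 217.56 = 22.44.
Round 2 (the buyer proposes): the seller can get 22.44 next round, worth 0.76 × 22.44 = 17.0544 now; the buyer offers that and keeps 222.9456.
Round 1 (the seller proposes): the buyer can get 222.9456 next round, worth 0.98 × 222.9456 = 218.486688 now; the seller offers that and keeps 21.513312.

21.51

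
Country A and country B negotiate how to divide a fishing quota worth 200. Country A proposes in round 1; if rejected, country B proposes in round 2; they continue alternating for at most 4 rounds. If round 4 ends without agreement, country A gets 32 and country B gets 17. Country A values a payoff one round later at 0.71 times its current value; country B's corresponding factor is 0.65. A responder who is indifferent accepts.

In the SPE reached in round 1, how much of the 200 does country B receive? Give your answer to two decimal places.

88.10

Work backward from the last round.
Round 4 (country B proposes): country A gets 32 if talks fail, so country B offers 32 and keeps 168.
Round 3 (country A proposes): country B can get 168 next round, worth 0.65 × 168 = 109.2 now, so country A offers 109.2, keeping 90.8.
Round 2 (country B proposes): country A can get 90.8 next round, worth 0.71 × 90.8 = 64.468 now. Country B offers 64.468 and keeps 200 − 64.468 = 135.532.
Round 1 (country A proposes): country B can get 135.532 next round, worth 0.65 × 135.532 = 88.0958 now, so country A offers 88.0958, keeping 111.9042.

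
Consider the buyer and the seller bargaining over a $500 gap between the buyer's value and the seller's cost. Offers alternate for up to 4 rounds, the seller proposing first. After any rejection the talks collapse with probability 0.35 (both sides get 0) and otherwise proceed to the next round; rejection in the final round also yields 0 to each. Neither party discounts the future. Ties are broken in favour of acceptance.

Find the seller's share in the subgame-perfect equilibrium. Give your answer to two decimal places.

By backward induction:
Round 4 (the buyer proposes): rejection yields 0 for the seller; the buyer offers 0 and keeps 500.
Round 3 (the seller proposes): rejecting gives the buyer an expected 0.65 × 500 = 325; the seller offers that and keeps 175.
Round 2 (the buyer proposes): rejecting gives the seller an expected 0.65 × 175 = 113.75; the buyer offers that and keeps 386.25.
Round 1 (the seller proposes): rejecting gives the buyer an expected 0.65 × 386.25 = 251.0625; the seller offers that and keeps 248.9375.

248.94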